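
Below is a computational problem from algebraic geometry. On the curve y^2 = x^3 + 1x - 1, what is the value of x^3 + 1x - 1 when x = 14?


Compute x^3 + 1x - 1 at x = 14:
x^3 = 14^3 = 2744
1*x = 1*14 = 14
Sum: 2744 + 14 - 1 = 2757

2757


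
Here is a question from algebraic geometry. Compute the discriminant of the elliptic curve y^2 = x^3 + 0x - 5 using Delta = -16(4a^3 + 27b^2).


Compute each component:
4a^3 = 4*0^3 = 4*0 = 0
27b^2 = 27*(-5)^2 = 27*25 = 675
4a^3 + 27b^2 = 0 + 675 = 675
Delta = -16*675 = -10800

-10800


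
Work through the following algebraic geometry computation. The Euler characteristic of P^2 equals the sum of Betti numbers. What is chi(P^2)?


The complex projective space P^2 has one cell in each even real dimension 0, 2, ..., 4.
The cohomology groups are H^{2k}(P^2) = Z for k = 0,...,2, and 0 otherwise.
Euler characteristic = sum of Betti numbers = 1 per even-dimensional cohomology group.
chi(P^2) = 2 + 1 = 3

3


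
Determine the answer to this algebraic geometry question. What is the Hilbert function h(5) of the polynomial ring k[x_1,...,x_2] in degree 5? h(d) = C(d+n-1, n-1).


The Hilbert function for the polynomial ring in 2 variables is:
h(d) = C(d+n-1, n-1)
h(5) = C(5+2-1, 2-1) = C(6, 1)
= 6! / (1! * 5!)
= 6

6


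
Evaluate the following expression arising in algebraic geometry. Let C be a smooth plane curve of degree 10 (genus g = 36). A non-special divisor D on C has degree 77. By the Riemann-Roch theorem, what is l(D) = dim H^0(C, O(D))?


First, compute the genus of a smooth plane curve of degree 10:
g = (d-1)(d-2)/2 = (10-1)(10-2)/2 = 36
For a non-special divisor D (i.e., h^1(D) = 0), Riemann-Roch gives:
l(D) = deg(D) - g + 1
Since deg(D) = 77 >= 2g - 1 = 71, D is non-special.
l(D) = 77 - 36 + 1 = 42

42


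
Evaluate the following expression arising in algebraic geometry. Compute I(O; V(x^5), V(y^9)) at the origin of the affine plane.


The intersection multiplicity of V(x^a) and V(y^b) at the origin is:
I(O; V(x^5), V(y^9)) = dim_k(k[x,y]/(x^5, y^9))
A basis for k[x,y]/(x^5, y^9) is the set of monomials x^i * y^j
where 0 <= i < 5 and 0 <= j < 9.
The number of such monomials is 5 * 9 = 45

45


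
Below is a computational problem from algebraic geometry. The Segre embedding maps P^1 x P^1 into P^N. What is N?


The Segre embedding maps P^m x P^n into P^N via
all products of coordinates from each factor.
N = (m+1)(n+1) - 1
N = (1+1)(1+1) - 1
N = 2*2 - 1
N = 4 - 1 = 3

3


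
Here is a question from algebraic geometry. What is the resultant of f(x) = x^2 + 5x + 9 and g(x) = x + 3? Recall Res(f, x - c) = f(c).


For Res(f, x - c), we evaluate f at x = c.
f(-3) = (-3)^2 + 5*(-3) + 9
= 9 - 15 + 9
= -6 + 9 = 3
Res(f, g) = 3

3


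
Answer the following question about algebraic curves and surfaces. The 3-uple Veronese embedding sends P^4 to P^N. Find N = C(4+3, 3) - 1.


The Veronese embedding v_d: P^n -> P^N maps each point to all
degree-d monomials in n+1 homogeneous coordinates.
N = C(n+d, d) - 1
N = C(4+3, 3) - 1
N = C(7, 3) - 1
C(7, 3) = 35
N = 35 - 1 = 34

34


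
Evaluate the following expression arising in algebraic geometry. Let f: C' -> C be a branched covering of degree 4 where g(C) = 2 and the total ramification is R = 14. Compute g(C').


Riemann-Hurwitz formula: 2g' - 2 = d(2g - 2) + R
Given: d = 4, g = 2, R = 14
2g' - 2 = 4*(2*2 - 2) + 14
2g' - 2 = 4*2 + 14
2g' - 2 = 8 + 14 = 22
2g' = 24
g' = 12

12


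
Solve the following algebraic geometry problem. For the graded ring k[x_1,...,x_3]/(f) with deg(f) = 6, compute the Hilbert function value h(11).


For R = k[x_1,...,x_n]/(f) with f homogeneous of degree e:
The Hilbert series is (1 - t^e)/(1 - t)^n.
So h(d) = C(d+n-1, n-1) - C(d-e+n-1, n-1) for d >= e.
With n=3, e=6, d=11:
C(11+3-1, 3-1) = C(13, 2) = 78
C(11-6+3-1, 3-1) = C(7, 2) = 21
h(11) = 78 - 21 = 57

57


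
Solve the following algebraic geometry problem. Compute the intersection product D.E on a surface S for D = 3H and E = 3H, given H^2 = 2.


Using bilinearity of the intersection pairing on a surface S:
(aH).(bH) = ab * (H.H)
We have H^2 = 2.
D.E = (3H).(3H) = 3*3*2
= 9*2
= 18

18


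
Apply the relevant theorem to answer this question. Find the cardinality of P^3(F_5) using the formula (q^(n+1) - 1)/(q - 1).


P^3(F_5) has (q^(n+1) - 1)/(q - 1) points.
= 5^3 + 5^2 + 5^1 + 5^0
= 125 + 25 + 5 + 1
= 156

156


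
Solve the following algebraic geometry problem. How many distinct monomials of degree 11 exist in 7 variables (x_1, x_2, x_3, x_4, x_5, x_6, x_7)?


The number of degree-11 monomials in 7 variables is C(d+n-1, n-1).
= C(11+7-1, 7-1) = C(17, 6)
= 12376

12376


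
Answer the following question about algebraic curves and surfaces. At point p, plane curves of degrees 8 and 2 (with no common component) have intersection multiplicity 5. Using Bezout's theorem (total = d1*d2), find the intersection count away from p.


By Bezout's theorem, the total intersection number is d1 * d2.
Total = 8 * 2 = 16
Intersection multiplicity at p = 5
Remaining intersections = 16 - 5 = 11

11


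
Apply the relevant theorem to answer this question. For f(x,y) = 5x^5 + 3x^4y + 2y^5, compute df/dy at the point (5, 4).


df/dy = 3*x^4 + 5*2*y^4
At (5,4): 3*5^4 + 5*2*4^4
= 1875 + 2560
= 4435

4435


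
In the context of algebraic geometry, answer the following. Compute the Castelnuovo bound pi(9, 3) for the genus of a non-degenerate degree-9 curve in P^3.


Castelnuovo's bound: write d - 1 = m(r-1) + epsilon with 0 <= epsilon < r-1.
d - 1 = 9 - 1 = 8
r - 1 = 3 - 1 = 2
8 = 4*2 + 0, so m = 4, epsilon = 0
pi(d, r) = m(m-1)(r-1)/2 + m*epsilon
= 4*3*2/2 + 4*0
= 24/2 + 0
= 12 + 0 = 12

12


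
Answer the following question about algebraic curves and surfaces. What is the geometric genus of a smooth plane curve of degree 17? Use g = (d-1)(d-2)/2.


Using the genus formula for smooth plane curves:
g = (d-1)(d-2)/2
g = (17-1)(17-2)/2
g = 16*15/2
g = 240/2 = 120

120


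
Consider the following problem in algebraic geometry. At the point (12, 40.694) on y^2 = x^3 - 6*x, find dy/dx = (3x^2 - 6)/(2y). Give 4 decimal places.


Using implicit differentiation of y^2 = x^3 - 6*x:
2y * dy/dx = 3x^2 - 6
dy/dx = (3x^2 - 6)/(2y)
Numerator: 3*12^2 - 6 = 426
Denominator: 2*40.694 = 81.388
dy/dx = 426/81.388 = 5.2342

5.2342


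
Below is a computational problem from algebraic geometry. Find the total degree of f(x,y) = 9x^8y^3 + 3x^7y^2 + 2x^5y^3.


Examine each term for its total degree (sum of exponents).
  Term '9x^8y^3' has total degree 8+3 = 11.
  Term '3x^7y^2' has total degree 7+2 = 9.
  Term '2x^5y^3' has total degree 5+3 = 8.
The maximum total degree among all terms is 11.

11


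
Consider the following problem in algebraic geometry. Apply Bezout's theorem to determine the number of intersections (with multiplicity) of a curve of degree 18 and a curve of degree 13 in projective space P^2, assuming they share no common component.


Bezout's theorem states the intersection count equals the product of degrees.
Intersection count = 18 * 13 = 234

234


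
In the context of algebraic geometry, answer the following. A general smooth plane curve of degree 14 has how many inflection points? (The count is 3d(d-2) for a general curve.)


For a general smooth plane curve C of degree d, the inflection points are
the intersection of C with its Hessian curve, which has degree 3(d-2).
By Bezout, the total intersection number is d * 3(d-2) = 14 * 36 = 504.
For a general curve every flex is ordinary, so each contributes
multiplicity 1 to C·Hess(C), and the number of distinct inflection
points is 3d(d-2).
Inflection points = 3*14*(14-2) = 3*14*12 = 504

504


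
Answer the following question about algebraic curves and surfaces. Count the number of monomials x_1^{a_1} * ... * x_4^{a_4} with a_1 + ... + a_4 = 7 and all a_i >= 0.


The number of degree-7 monomials in 4 variables is C(d+n-1, n-1).
= C(7+4-1, 4-1) = C(10, 3)
= 120

120


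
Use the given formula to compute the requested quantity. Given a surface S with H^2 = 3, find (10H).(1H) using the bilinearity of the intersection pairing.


Using bilinearity of the intersection pairing on a surface S:
(aH).(bH) = ab * (H.H)
We have H^2 = 3.
D.E = (10H).(1H) = 10*1*3
= 10*3
= 30

30


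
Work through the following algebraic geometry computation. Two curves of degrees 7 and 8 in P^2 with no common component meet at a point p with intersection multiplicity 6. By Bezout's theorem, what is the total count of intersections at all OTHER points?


By Bezout's theorem, the total intersection number is d1 * d2.
Total = 7 * 8 = 56
Intersection multiplicity at p = 6
Remaining intersections = 56 - 6 = 50

50


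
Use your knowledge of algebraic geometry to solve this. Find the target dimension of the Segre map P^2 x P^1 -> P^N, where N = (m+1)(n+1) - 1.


The Segre embedding maps P^m x P^n into P^N via
all products of coordinates from each factor.
N = (m+1)(n+1) - 1
N = (2+1)(1+1) - 1
N = 3*2 - 1
N = 6 - 1 = 5

5


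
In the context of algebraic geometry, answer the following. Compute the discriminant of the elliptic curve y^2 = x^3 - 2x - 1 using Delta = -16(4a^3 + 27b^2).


Compute each component:
4a^3 = 4*(-2)^3 = 4*(-8) = -32
27b^2 = 27*(-1)^2 = 27*1 = 27
4a^3 + 27b^2 = -32 + 27 = -5
Delta = -16*(-5) = 80

80


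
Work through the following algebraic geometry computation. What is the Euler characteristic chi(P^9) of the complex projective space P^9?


The complex projective space P^9 has one cell in each even real dimension 0, 2, ..., 18.
The cohomology groups are H^{2k}(P^9) = Z for k = 0,...,9, and 0 otherwise.
Euler characteristic = sum of Betti numbers = 1 per even-dimensional cohomology group.
chi(P^9) = 9 + 1 = 10

10


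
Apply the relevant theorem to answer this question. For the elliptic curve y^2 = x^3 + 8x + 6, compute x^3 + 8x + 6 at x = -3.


Compute x^3 + 8x + 6 at x = -3:
x^3 = (-3)^3 = -27
8*x = 8*(-3) = -24
Sum: -27 - 24 + 6 = -45

-45


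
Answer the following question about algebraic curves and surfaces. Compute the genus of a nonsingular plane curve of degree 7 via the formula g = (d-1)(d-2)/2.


Using the genus formula for smooth plane curves:
g = (d-1)(d-2)/2
g = (7-1)(7-2)/2
g = 6*5/2
g = 30/2 = 15

15


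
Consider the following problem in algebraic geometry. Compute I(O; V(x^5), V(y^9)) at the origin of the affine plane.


The intersection multiplicity of V(x^a) and V(y^b) at the origin is:
I(O; V(x^5), V(y^9)) = dim_k(k[x,y]/(x^5, y^9))
A basis for k[x,y]/(x^5, y^9) is the set of monomials x^i * y^j
where 0 <= i < 5 and 0 <= j < 9.
The number of such monomials is 5 * 9 = 45

45


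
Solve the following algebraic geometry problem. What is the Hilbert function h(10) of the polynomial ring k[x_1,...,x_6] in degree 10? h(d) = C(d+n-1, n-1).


The Hilbert function for the polynomial ring in 6 variables is:
h(d) = C(d+n-1, n-1)
h(10) = C(10+6-1, 6-1) = C(15, 5)
= 15! / (5! * 10!)
= 3003

3003


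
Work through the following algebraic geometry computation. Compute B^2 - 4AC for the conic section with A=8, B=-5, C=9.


The discriminant of a conic Ax^2 + Bxy + Cy^2 + ... = 0 is B^2 - 4AC.
B^2 = (-5)^2 = 25
4AC = 4*8*9 = 288
Discriminant = 25 - 288 = -263

-263


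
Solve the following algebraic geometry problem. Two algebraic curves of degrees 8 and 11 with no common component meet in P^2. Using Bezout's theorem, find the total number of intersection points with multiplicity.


Bezout's theorem states the intersection count equals the product of degrees.
Intersection count = 8 * 11 = 88

88


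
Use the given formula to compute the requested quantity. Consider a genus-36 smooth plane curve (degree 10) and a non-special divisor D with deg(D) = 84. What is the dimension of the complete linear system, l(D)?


First, compute the genus of a smooth plane curve of degree 10:
g = (d-1)(d-2)/2 = (10-1)(10-2)/2 = 36
For a non-special divisor D (i.e., h^1(D) = 0), Riemann-Roch gives:
l(D) = deg(D) - g + 1
Since deg(D) = 84 >= 2g - 1 = 71, D is non-special.
l(D) = 84 - 36 + 1 = 49

49


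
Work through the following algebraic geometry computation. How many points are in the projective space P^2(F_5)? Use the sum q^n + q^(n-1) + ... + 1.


P^2(F_5) has (q^(n+1) - 1)/(q - 1) points.
= 5^2 + 5^1 + 5^0
= 25 + 5 + 1
= 31

31


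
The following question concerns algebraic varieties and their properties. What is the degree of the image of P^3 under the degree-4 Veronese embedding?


The Veronese variety v_4(P^3) has degree d^r.
d^r = 4^3 = 64

64


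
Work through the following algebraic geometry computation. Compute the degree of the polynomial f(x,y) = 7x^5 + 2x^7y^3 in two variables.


Examine each term for its total degree (sum of exponents).
  Term '7x^5' has total degree 5+0 = 5.
  Term '2x^7y^3' has total degree 7+3 = 10.
The maximum total degree among all terms is 10.

10


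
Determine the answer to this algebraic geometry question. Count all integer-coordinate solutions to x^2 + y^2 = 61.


Systematically check integer values of x where x^2 <= 61.
For each valid x, check if 61 - x^2 is a perfect square.
x=5: 61 - 25 = 36, sqrt = 6 (valid)
x=6: 61 - 36 = 25, sqrt = 5 (valid)
Total integer solutions found: 8

8


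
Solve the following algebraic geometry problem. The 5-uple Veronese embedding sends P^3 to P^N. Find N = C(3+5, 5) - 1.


The Veronese embedding v_d: P^n -> P^N maps each point to all
degree-d monomials in n+1 homogeneous coordinates.
N = C(n+d, d) - 1
N = C(3+5, 5) - 1
N = C(8, 5) - 1
C(8, 5) = 56
N = 56 - 1 = 55

55


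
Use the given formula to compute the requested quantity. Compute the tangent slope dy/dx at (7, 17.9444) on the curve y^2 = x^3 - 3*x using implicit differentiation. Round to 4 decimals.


Using implicit differentiation of y^2 = x^3 - 3*x:
2y * dy/dx = 3x^2 - 3
dy/dx = (3x^2 - 3)/(2y)
Numerator: 3*7^2 - 3 = 144
Denominator: 2*17.9444 = 35.8888
dy/dx = 144/35.8888 = 4.0124

4.0124


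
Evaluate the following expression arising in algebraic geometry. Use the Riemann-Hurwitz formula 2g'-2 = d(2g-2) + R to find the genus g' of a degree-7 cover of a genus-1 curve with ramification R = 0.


Riemann-Hurwitz formula: 2g' - 2 = d(2g - 2) + R
Given: d = 7, g = 1, R = 0
2g' - 2 = 7*(2*1 - 2) + 0
2g' - 2 = 7*0 + 0
2g' - 2 = 0 + 0 = 0
2g' = 2
g' = 1

1


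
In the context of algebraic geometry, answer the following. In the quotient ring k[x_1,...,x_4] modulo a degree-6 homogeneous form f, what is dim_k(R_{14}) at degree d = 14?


For R = k[x_1,...,x_n]/(f) with f homogeneous of degree e:
The Hilbert series is (1 - t^e)/(1 - t)^n.
So h(d) = C(d+n-1, n-1) - C(d-e+n-1, n-1) for d >= e.
With n=4, e=6, d=14:
C(14+4-1, 4-1) = C(17, 3) = 680
C(14-6+4-1, 4-1) = C(11, 3) = 165
h(14) = 680 - 165 = 515

515


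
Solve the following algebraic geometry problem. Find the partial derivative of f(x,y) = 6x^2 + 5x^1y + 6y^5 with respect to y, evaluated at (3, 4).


df/dy = 5*x^1 + 5*6*y^4
At (3,4): 5*3^1 + 5*6*4^4
= 15 + 7680
= 7695

7695


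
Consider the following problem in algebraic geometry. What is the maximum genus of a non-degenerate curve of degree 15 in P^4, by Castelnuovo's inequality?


Castelnuovo's bound: write d - 1 = m(r-1) + epsilon with 0 <= epsilon < r-1.
d - 1 = 15 - 1 = 14
r - 1 = 4 - 1 = 3
14 = 4*3 + 2, so m = 4, epsilon = 2
pi(d, r) = m(m-1)(r-1)/2 + m*epsilon
= 4*3*3/2 + 4*2
= 36/2 + 8
= 18 + 8 = 26

26


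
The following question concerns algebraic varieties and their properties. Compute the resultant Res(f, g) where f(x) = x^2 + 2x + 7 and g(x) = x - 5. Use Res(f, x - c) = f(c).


For Res(f, x - c), we evaluate f at x = c.
f(5) = 5^2 + 2*5 + 7
= 25 + 10 + 7
= 35 + 7 = 42
Res(f, g) = 42

42


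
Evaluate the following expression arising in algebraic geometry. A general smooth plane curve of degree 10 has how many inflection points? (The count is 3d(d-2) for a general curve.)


For a general smooth plane curve C of degree d, the inflection points are
the intersection of C with its Hessian curve, which has degree 3(d-2).
By Bezout, the total intersection number is d * 3(d-2) = 10 * 24 = 240.
For a general curve every flex is ordinary, so each contributes
multiplicity 1 to C·Hess(C), and the number of distinct inflection
points is 3d(d-2).
Inflection points = 3*10*(10-2) = 3*10*8 = 240

240


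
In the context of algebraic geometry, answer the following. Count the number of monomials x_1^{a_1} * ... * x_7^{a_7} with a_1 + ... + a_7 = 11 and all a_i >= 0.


The number of degree-11 monomials in 7 variables is C(d+n-1, n-1).
= C(11+7-1, 7-1) = C(17, 6)
= 12376

12376


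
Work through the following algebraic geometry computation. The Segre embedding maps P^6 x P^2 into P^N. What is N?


The Segre embedding maps P^m x P^n into P^N via
all products of coordinates from each factor.
N = (m+1)(n+1) - 1
N = (6+1)(2+1) - 1
N = 7*3 - 1
N = 21 - 1 = 20

20


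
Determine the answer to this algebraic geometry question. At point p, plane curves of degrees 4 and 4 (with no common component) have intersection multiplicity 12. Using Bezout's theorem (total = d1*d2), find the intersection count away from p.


By Bezout's theorem, the total intersection number is d1 * d2.
Total = 4 * 4 = 16
Intersection multiplicity at p = 12
Remaining intersections = 16 - 12 = 4

4


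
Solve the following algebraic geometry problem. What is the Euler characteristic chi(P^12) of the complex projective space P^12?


The complex projective space P^12 has one cell in each even real dimension 0, 2, ..., 24.
The cohomology groups are H^{2k}(P^12) = Z for k = 0,...,12, and 0 otherwise.
Euler characteristic = sum of Betti numbers = 1 per even-dimensional cohomology group.
chi(P^12) = 12 + 1 = 13

13


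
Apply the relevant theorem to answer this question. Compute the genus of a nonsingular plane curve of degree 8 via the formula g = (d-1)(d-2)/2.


Using the genus formula for smooth plane curves:
g = (d-1)(d-2)/2
g = (8-1)(8-2)/2
g = 7*6/2
g = 42/2 = 21

21


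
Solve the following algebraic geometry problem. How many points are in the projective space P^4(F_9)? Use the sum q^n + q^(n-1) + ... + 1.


P^4(F_9) has (q^(n+1) - 1)/(q - 1) points.
= 9^4 + 9^3 + 9^2 + 9^1 + 9^0
= 6561 + 729 + 81 + 9 + 1
= 7381

7381


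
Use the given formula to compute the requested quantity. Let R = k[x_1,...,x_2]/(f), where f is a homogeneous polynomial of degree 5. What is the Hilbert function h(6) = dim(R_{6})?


For R = k[x_1,...,x_n]/(f) with f homogeneous of degree e:
The Hilbert series is (1 - t^e)/(1 - t)^n.
So h(d) = C(d+n-1, n-1) - C(d-e+n-1, n-1) for d >= e.
With n=2, e=5, d=6:
C(6+2-1, 2-1) = C(7, 1) = 7
C(6-5+2-1, 2-1) = C(2, 1) = 2
h(6) = 7 - 2 = 5

5


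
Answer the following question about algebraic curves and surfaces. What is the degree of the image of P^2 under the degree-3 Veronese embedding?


The Veronese variety v_3(P^2) has degree d^r.
d^r = 3^2 = 9

9


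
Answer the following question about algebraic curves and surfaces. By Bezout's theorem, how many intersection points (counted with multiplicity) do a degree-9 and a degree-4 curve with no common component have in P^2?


Bezout's theorem states the intersection count equals the product of degrees.
Intersection count = 9 * 4 = 36

36


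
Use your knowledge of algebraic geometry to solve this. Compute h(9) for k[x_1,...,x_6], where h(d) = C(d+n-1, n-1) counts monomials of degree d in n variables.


The Hilbert function for the polynomial ring in 6 variables is:
h(d) = C(d+n-1, n-1)
h(9) = C(9+6-1, 6-1) = C(14, 5)
= 14! / (5! * 9!)
= 2002

2002


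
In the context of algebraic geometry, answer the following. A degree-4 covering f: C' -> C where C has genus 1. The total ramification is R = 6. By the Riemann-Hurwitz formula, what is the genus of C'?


Riemann-Hurwitz formula: 2g' - 2 = d(2g - 2) + R
Given: d = 4, g = 1, R = 6
2g' - 2 = 4*(2*1 - 2) + 6
2g' - 2 = 4*0 + 6
2g' - 2 = 0 + 6 = 6
2g' = 8
g' = 4

4


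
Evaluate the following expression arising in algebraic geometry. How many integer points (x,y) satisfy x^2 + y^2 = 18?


Systematically check integer values of x where x^2 <= 18.
For each valid x, check if 18 - x^2 is a perfect square.
x=3: 18 - 9 = 9, sqrt = 3 (valid)
Total integer solutions found: 4

4


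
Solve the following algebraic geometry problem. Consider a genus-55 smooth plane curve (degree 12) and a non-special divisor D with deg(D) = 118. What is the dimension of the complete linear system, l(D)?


First, compute the genus of a smooth plane curve of degree 12:
g = (d-1)(d-2)/2 = (12-1)(12-2)/2 = 55
For a non-special divisor D (i.e., h^1(D) = 0), Riemann-Roch gives:
l(D) = deg(D) - g + 1
Since deg(D) = 118 >= 2g - 1 = 109, D is non-special.
l(D) = 118 - 55 + 1 = 64

64


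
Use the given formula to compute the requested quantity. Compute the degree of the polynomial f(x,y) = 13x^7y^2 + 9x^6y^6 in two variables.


Examine each term for its total degree (sum of exponents).
  Term '13x^7y^2' has total degree 7+2 = 9.
  Term '9x^6y^6' has total degree 6+6 = 12.
The maximum total degree among all terms is 12.

12


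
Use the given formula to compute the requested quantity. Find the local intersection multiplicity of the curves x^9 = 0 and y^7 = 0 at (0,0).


The intersection multiplicity of V(x^a) and V(y^b) at the origin is:
I(O; V(x^9), V(y^7)) = dim_k(k[x,y]/(x^9, y^7))
A basis for k[x,y]/(x^9, y^7) is the set of monomials x^i * y^j
where 0 <= i < 9 and 0 <= j < 7.
The number of such monomials is 9 * 7 = 63

63


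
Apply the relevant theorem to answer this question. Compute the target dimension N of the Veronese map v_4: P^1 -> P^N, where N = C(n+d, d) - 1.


The Veronese embedding v_d: P^n -> P^N maps each point to all
degree-d monomials in n+1 homogeneous coordinates.
N = C(n+d, d) - 1
N = C(1+4, 4) - 1
N = C(5, 4) - 1
C(5, 4) = 5
N = 5 - 1 = 4

4


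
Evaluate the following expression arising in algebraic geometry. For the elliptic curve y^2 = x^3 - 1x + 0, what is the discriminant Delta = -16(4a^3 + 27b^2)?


Compute each component:
4a^3 = 4*(-1)^3 = 4*(-1) = -4
27b^2 = 27*0^2 = 27*0 = 0
4a^3 + 27b^2 = -4 + 0 = -4
Delta = -16*(-4) = 64

64


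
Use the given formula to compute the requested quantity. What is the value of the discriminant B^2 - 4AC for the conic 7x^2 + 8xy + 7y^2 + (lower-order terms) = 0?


The discriminant of a conic Ax^2 + Bxy + Cy^2 + ... = 0 is B^2 - 4AC.
B^2 = 8^2 = 64
4AC = 4*7*7 = 196
Discriminant = 64 - 196 = -132

-132


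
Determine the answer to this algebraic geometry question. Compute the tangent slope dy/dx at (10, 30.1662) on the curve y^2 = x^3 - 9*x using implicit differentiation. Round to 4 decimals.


Using implicit differentiation of y^2 = x^3 - 9*x:
2y * dy/dx = 3x^2 - 9
dy/dx = (3x^2 - 9)/(2y)
Numerator: 3*10^2 - 9 = 291
Denominator: 2*30.1662 = 60.3324
dy/dx = 291/60.3324 = 4.8233

4.8233


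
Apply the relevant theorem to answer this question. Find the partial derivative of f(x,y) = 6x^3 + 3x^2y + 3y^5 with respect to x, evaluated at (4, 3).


df/dx = 3*6*x^2 + 2*3*x^1*y
At (4,3): 3*6*4^2 + 2*3*4^1*3
= 288 + 72
= 360

360


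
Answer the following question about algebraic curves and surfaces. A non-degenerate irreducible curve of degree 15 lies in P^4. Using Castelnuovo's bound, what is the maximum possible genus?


Castelnuovo's bound: write d - 1 = m(r-1) + epsilon with 0 <= epsilon < r-1.
d - 1 = 15 - 1 = 14
r - 1 = 4 - 1 = 3
14 = 4*3 + 2, so m = 4, epsilon = 2
pi(d, r) = m(m-1)(r-1)/2 + m*epsilon
= 4*3*3/2 + 4*2
= 36/2 + 8
= 18 + 8 = 26

26


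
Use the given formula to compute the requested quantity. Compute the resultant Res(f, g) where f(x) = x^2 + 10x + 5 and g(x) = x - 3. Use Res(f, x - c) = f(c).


For Res(f, x - c), we evaluate f at x = c.
f(3) = 3^2 + 10*3 + 5
= 9 + 30 + 5
= 39 + 5 = 44
Res(f, g) = 44

44


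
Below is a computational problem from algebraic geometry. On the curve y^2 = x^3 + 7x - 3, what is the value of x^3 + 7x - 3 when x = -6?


Compute x^3 + 7x - 3 at x = -6:
x^3 = (-6)^3 = -216
7*x = 7*(-6) = -42
Sum: -216 - 42 - 3 = -261

-261


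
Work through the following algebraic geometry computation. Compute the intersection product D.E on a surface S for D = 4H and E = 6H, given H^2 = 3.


Using bilinearity of the intersection pairing on a surface S:
(aH).(bH) = ab * (H.H)
We have H^2 = 3.
D.E = (4H).(6H) = 4*6*3
= 24*3
= 72

72


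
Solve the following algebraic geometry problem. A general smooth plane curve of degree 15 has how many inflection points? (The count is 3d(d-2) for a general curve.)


For a general smooth plane curve C of degree d, the inflection points are
the intersection of C with its Hessian curve, which has degree 3(d-2).
By Bezout, the total intersection number is d * 3(d-2) = 15 * 39 = 585.
For a general curve every flex is ordinary, so each contributes
multiplicity 1 to C·Hess(C), and the number of distinct inflection
points is 3d(d-2).
Inflection points = 3*15*(15-2) = 3*15*13 = 585

585


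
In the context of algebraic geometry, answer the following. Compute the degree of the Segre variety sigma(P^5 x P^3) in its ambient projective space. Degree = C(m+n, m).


The degree of the Segre variety P^5 x P^3 is C(m+n, m).
= C(8, 5)
= 56

56


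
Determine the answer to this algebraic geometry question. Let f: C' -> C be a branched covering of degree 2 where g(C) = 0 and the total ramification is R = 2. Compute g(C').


Riemann-Hurwitz formula: 2g' - 2 = d(2g - 2) + R
Given: d = 2, g = 0, R = 2
2g' - 2 = 2*(2*0 - 2) + 2
2g' - 2 = 2*(-2) + 2
2g' - 2 = -4 + 2 = -2
2g' = 0
g' = 0

0


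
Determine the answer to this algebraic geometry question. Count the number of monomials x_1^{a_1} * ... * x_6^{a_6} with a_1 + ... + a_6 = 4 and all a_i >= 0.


The number of degree-4 monomials in 6 variables is C(d+n-1, n-1).
= C(4+6-1, 6-1) = C(9, 5)
= 126

126


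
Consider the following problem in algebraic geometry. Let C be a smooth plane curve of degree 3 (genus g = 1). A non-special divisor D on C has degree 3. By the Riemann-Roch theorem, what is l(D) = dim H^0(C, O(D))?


First, compute the genus of a smooth plane curve of degree 3:
g = (d-1)(d-2)/2 = (3-1)(3-2)/2 = 1
For a non-special divisor D (i.e., h^1(D) = 0), Riemann-Roch gives:
l(D) = deg(D) - g + 1
Since deg(D) = 3 >= 2g - 1 = 1, D is non-special.
l(D) = 3 - 1 + 1 = 3

3


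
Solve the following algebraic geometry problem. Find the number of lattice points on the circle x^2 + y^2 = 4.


Systematically check integer values of x where x^2 <= 4.
For each valid x, check if 4 - x^2 is a perfect square.
x=0: 4 - 0 = 4, sqrt = 2 (valid)
x=2: 4 - 4 = 0, sqrt = 0 (valid)
Total integer solutions found: 4

4


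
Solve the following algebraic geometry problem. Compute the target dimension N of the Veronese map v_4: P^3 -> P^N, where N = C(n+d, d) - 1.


The Veronese embedding v_d: P^n -> P^N maps each point to all
degree-d monomials in n+1 homogeneous coordinates.
N = C(n+d, d) - 1
N = C(3+4, 4) - 1
N = C(7, 4) - 1
C(7, 4) = 35
N = 35 - 1 = 34

34


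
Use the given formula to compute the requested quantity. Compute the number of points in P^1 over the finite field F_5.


P^1(F_5) has (q^(n+1) - 1)/(q - 1) points.
= 5^1 + 5^0
= 5 + 1
= 6

6


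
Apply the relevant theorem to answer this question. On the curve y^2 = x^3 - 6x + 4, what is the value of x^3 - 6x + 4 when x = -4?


Compute x^3 - 6x + 4 at x = -4:
x^3 = (-4)^3 = -64
(-6)*x = (-6)*(-4) = 24
Sum: -64 + 24 + 4 = -36

-36


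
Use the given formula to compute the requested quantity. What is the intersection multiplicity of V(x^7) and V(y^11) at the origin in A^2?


The intersection multiplicity of V(x^a) and V(y^b) at the origin is:
I(O; V(x^7), V(y^11)) = dim_k(k[x,y]/(x^7, y^11))
A basis for k[x,y]/(x^7, y^11) is the set of monomials x^i * y^j
where 0 <= i < 7 and 0 <= j < 11.
The number of such monomials is 7 * 11 = 77

77


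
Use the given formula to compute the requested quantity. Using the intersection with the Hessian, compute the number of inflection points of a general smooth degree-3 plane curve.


For a general smooth plane curve C of degree d, the inflection points are
the intersection of C with its Hessian curve, which has degree 3(d-2).
By Bezout, the total intersection number is d * 3(d-2) = 3 * 3 = 9.
For a general curve every flex is ordinary, so each contributes
multiplicity 1 to C·Hess(C), and the number of distinct inflection
points is 3d(d-2).
Inflection points = 3*3*(3-2) = 3*3*1 = 9

9


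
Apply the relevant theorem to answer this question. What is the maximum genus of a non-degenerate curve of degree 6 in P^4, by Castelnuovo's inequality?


Castelnuovo's bound: write d - 1 = m(r-1) + epsilon with 0 <= epsilon < r-1.
d - 1 = 6 - 1 = 5
r - 1 = 4 - 1 = 3
5 = 1*3 + 2, so m = 1, epsilon = 2
pi(d, r) = m(m-1)(r-1)/2 + m*epsilon
= 1*0*3/2 + 1*2
= 0/2 + 2
= 0 + 2 = 2

2


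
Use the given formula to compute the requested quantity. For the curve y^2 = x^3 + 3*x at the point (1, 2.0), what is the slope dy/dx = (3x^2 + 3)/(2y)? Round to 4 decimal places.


Using implicit differentiation of y^2 = x^3 + 3*x:
2y * dy/dx = 3x^2 + 3
dy/dx = (3x^2 + 3)/(2y)
Numerator: 3*1^2 + 3 = 6
Denominator: 2*2.0 = 4.0
dy/dx = 6/4.0 = 1.5000

1.5000


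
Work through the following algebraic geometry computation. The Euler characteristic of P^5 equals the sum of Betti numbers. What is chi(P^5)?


The complex projective space P^5 has one cell in each even real dimension 0, 2, ..., 10.
The cohomology groups are H^{2k}(P^5) = Z for k = 0,...,5, and 0 otherwise.
Euler characteristic = sum of Betti numbers = 1 per even-dimensional cohomology group.
chi(P^5) = 5 + 1 = 6

6


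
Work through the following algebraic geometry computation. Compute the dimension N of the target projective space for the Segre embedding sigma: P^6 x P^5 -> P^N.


The Segre embedding maps P^m x P^n into P^N via
all products of coordinates from each factor.
N = (m+1)(n+1) - 1
N = (6+1)(5+1) - 1
N = 7*6 - 1
N = 42 - 1 = 41

41


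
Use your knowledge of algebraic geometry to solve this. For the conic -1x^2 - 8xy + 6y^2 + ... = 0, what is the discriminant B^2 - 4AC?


The discriminant of a conic Ax^2 + Bxy + Cy^2 + ... = 0 is B^2 - 4AC.
B^2 = (-8)^2 = 64
4AC = 4*(-1)*6 = -24
Discriminant = 64 + 24 = 88

88


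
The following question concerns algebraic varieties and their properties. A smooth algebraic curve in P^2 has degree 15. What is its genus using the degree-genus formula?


Using the genus formula for smooth plane curves:
g = (d-1)(d-2)/2
g = (15-1)(15-2)/2
g = 14*13/2
g = 182/2 = 91

91


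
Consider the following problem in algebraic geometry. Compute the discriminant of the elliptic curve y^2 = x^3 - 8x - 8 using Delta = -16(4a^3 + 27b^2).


Compute each component:
4a^3 = 4*(-8)^3 = 4*(-512) = -2048
27b^2 = 27*(-8)^2 = 27*64 = 1728
4a^3 + 27b^2 = -2048 + 1728 = -320
Delta = -16*(-320) = 5120

5120


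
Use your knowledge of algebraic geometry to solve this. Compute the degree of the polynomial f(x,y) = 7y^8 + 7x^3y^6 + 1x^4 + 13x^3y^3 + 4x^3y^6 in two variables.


Examine each term for its total degree (sum of exponents).
  Term '7y^8' has total degree 0+8 = 8.
  Term '7x^3y^6' has total degree 3+6 = 9.
  Term '1x^4' has total degree 4+0 = 4.
  Term '13x^3y^3' has total degree 3+3 = 6.
  Term '4x^3y^6' has total degree 3+6 = 9.
The maximum total degree among all terms is 9.

9


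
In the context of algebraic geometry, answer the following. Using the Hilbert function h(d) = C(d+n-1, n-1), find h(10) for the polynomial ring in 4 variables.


The Hilbert function for the polynomial ring in 4 variables is:
h(d) = C(d+n-1, n-1)
h(10) = C(10+4-1, 4-1) = C(13, 3)
= 13! / (3! * 10!)
= 286

286


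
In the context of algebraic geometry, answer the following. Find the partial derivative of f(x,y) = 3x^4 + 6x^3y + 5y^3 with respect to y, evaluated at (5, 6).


df/dy = 6*x^3 + 3*5*y^2
At (5,6): 6*5^3 + 3*5*6^2
= 750 + 540
= 1290

1290


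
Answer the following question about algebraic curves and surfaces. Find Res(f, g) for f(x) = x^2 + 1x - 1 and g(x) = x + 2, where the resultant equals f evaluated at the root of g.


For Res(f, x - c), we evaluate f at x = c.
f(-2) = (-2)^2 + 1*(-2) - 1
= 4 - 2 - 1
= 2 - 1 = 1
Res(f, g) = 1

1


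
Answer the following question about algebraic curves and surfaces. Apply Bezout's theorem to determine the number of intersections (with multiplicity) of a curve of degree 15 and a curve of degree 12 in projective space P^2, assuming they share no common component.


Bezout's theorem states the intersection count equals the product of degrees.
Intersection count = 15 * 12 = 180

180


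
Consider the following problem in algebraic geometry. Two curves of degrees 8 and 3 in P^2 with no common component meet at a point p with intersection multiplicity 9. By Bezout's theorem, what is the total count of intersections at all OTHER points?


By Bezout's theorem, the total intersection number is d1 * d2.
Total = 8 * 3 = 24
Intersection multiplicity at p = 9
Remaining intersections = 24 - 9 = 15

15


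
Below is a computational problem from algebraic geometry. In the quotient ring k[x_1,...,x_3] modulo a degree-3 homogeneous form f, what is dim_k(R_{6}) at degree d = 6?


For R = k[x_1,...,x_n]/(f) with f homogeneous of degree e:
The Hilbert series is (1 - t^e)/(1 - t)^n.
So h(d) = C(d+n-1, n-1) - C(d-e+n-1, n-1) for d >= e.
With n=3, e=3, d=6:
C(6+3-1, 3-1) = C(8, 2) = 28
C(6-3+3-1, 3-1) = C(5, 2) = 10
h(6) = 28 - 10 = 18

18


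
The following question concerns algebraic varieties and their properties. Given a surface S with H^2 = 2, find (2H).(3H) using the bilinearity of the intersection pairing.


Using bilinearity of the intersection pairing on a surface S:
(aH).(bH) = ab * (H.H)
We have H^2 = 2.
D.E = (2H).(3H) = 2*3*2
= 6*2
= 12

12


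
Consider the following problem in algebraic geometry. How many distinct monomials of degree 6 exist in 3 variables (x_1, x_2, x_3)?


The number of degree-6 monomials in 3 variables is C(d+n-1, n-1).
= C(6+3-1, 3-1) = C(8, 2)
= 28

28


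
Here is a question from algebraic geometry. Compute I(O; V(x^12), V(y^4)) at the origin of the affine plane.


The intersection multiplicity of V(x^a) and V(y^b) at the origin is:
I(O; V(x^12), V(y^4)) = dim_k(k[x,y]/(x^12, y^4))
A basis for k[x,y]/(x^12, y^4) is the set of monomials x^i * y^j
where 0 <= i < 12 and 0 <= j < 4.
The number of such monomials is 12 * 4 = 48

48


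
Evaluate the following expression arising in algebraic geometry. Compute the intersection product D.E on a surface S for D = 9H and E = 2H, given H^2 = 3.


Using bilinearity of the intersection pairing on a surface S:
(aH).(bH) = ab * (H.H)
We have H^2 = 3.
D.E = (9H).(2H) = 9*2*3
= 18*3
= 54

54


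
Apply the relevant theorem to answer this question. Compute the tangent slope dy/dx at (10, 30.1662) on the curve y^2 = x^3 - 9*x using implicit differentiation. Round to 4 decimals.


Using implicit differentiation of y^2 = x^3 - 9*x:
2y * dy/dx = 3x^2 - 9
dy/dx = (3x^2 - 9)/(2y)
Numerator: 3*10^2 - 9 = 291
Denominator: 2*30.1662 = 60.3324
dy/dx = 291/60.3324 = 4.8233

4.8233


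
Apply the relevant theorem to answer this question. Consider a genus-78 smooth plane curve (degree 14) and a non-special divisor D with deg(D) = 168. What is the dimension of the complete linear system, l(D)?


First, compute the genus of a smooth plane curve of degree 14:
g = (d-1)(d-2)/2 = (14-1)(14-2)/2 = 78
For a non-special divisor D (i.e., h^1(D) = 0), Riemann-Roch gives:
l(D) = deg(D) - g + 1
Since deg(D) = 168 >= 2g - 1 = 155, D is non-special.
l(D) = 168 - 78 + 1 = 91

91


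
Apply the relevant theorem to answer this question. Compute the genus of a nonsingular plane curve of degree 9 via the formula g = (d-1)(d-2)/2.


Using the genus formula for smooth plane curves:
g = (d-1)(d-2)/2
g = (9-1)(9-2)/2
g = 8*7/2
g = 56/2 = 28

28


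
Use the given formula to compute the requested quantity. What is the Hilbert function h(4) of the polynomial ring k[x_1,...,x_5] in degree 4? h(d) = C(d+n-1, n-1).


The Hilbert function for the polynomial ring in 5 variables is:
h(d) = C(d+n-1, n-1)
h(4) = C(4+5-1, 5-1) = C(8, 4)
= 8! / (4! * 4!)
= 70

70


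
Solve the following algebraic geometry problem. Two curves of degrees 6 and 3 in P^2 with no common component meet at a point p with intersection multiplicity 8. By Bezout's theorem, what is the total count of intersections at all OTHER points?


By Bezout's theorem, the total intersection number is d1 * d2.
Total = 6 * 3 = 18
Intersection multiplicity at p = 8
Remaining intersections = 18 - 8 = 10

10


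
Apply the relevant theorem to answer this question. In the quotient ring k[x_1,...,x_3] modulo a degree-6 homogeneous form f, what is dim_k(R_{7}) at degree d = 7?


For R = k[x_1,...,x_n]/(f) with f homogeneous of degree e:
The Hilbert series is (1 - t^e)/(1 - t)^n.
So h(d) = C(d+n-1, n-1) - C(d-e+n-1, n-1) for d >= e.
With n=3, e=6, d=7:
C(7+3-1, 3-1) = C(9, 2) = 36
C(7-6+3-1, 3-1) = C(3, 2) = 3
h(7) = 36 - 3 = 33

33


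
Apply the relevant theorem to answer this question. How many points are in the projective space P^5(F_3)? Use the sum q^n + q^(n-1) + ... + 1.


P^5(F_3) has (q^(n+1) - 1)/(q - 1) points.
= 3^5 + 3^4 + 3^3 + 3^2 + 3^1 + 3^0
= 243 + 81 + 27 + 9 + 3 + 1
= 364

364


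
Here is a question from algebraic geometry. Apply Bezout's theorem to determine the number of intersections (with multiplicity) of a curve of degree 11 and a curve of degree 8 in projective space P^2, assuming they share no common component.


Bezout's theorem states the intersection count equals the product of degrees.
Intersection count = 11 * 8 = 88

88


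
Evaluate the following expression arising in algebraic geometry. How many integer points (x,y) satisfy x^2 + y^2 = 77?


Systematically check integer values of x where x^2 <= 77.
For each valid x, check if 77 - x^2 is a perfect square.
Total integer solutions found: 0

0


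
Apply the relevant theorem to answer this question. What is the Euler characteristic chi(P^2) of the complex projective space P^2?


The complex projective space P^2 has one cell in each even real dimension 0, 2, ..., 4.
The cohomology groups are H^{2k}(P^2) = Z for k = 0,...,2, and 0 otherwise.
Euler characteristic = sum of Betti numbers = 1 per even-dimensional cohomology group.
chi(P^2) = 2 + 1 = 3

3


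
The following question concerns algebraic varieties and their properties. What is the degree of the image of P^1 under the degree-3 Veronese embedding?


The Veronese variety v_3(P^1) has degree d^r.
d^r = 3^1 = 3

3


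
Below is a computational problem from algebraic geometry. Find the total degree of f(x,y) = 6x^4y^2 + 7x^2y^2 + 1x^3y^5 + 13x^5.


Examine each term for its total degree (sum of exponents).
  Term '6x^4y^2' has total degree 4+2 = 6.
  Term '7x^2y^2' has total degree 2+2 = 4.
  Term '1x^3y^5' has total degree 3+5 = 8.
  Term '13x^5' has total degree 5+0 = 5.
The maximum total degree among all terms is 8.

8


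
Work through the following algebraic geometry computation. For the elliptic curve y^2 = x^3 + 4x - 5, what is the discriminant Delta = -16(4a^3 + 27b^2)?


Compute each component:
4a^3 = 4*4^3 = 4*64 = 256
27b^2 = 27*(-5)^2 = 27*25 = 675
4a^3 + 27b^2 = 256 + 675 = 931
Delta = -16*931 = -14896

-14896


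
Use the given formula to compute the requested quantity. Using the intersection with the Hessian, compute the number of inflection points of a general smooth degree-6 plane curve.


For a general smooth plane curve C of degree d, the inflection points are
the intersection of C with its Hessian curve, which has degree 3(d-2).
By Bezout, the total intersection number is d * 3(d-2) = 6 * 12 = 72.
For a general curve every flex is ordinary, so each contributes
multiplicity 1 to C·Hess(C), and the number of distinct inflection
points is 3d(d-2).
Inflection points = 3*6*(6-2) = 3*6*4 = 72

72
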